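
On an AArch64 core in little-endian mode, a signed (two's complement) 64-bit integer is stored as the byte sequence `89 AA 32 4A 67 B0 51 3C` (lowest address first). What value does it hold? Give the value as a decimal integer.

In little-endian order the low byte comes first in memory.
Reassemble most-significant byte first: 3C 51 B0 67 4A 32 AA 89 → 0x3C51B0674A32AA89.
0x3C51B0674A32AA89 = 4346449073062193801.

4346449073062193801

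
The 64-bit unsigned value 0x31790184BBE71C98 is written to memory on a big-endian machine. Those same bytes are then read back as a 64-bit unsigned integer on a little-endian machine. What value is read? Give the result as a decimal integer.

Stored big-endian, the bytes at ascending addresses are 31 79 01 84 BB E7 1C 98.
Read back as little-endian, the first byte is least significant, giving 0x981CE7BB84017931.
0x981CE7BB84017931 = 10960890385672534321.

10960890385672534321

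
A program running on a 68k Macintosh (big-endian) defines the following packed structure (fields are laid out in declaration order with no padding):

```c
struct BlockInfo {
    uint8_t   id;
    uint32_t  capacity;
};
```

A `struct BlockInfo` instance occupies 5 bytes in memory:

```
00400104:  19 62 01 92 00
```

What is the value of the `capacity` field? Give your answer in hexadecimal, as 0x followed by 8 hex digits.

`capacity` follows `id` (1 byte), so it starts at byte offset 1 and occupies 4 bytes.
Bytes at offsets 1..4: 62 01 92 00.
In big-endian order the high byte comes first in memory.
The bytes are already most-significant first: 0x62019200.

0x62019200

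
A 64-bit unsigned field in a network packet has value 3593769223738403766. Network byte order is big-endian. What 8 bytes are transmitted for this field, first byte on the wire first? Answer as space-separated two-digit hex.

31 DF A2 11 81 A8 AB B6

3593769223738403766 in hexadecimal, padded to 64 bits, is 0x31DFA21181A8ABB6.
Split into bytes (most-significant first): 31 DF A2 11 81 A8 AB B6.
Big-endian: lowest address holds the most-significant byte.
So the memory order matches the most-significant-first order: 31 DF A2 11 81 A8 AB B6.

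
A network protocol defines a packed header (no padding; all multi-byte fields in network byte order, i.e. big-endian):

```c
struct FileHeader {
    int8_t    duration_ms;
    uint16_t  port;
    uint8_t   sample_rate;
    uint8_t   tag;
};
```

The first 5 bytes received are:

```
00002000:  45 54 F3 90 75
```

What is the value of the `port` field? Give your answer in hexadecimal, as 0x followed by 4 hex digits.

`port` follows `duration_ms` (1 byte), so it starts at byte offset 1 and occupies 2 bytes.
Bytes at offsets 1..2: 54 F3.
In big-endian order the high byte comes first in memory.
The bytes are already most-significant first: 0x54F3.

0x54F3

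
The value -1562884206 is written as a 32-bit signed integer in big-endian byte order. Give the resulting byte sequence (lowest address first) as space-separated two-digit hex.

A2 D8 47 92

Two's complement of -1562884206 in 32 bits: 1562884206 = 0x5D27B86E; invert → 0xA2D84791; add 1 → 0xA2D84792.
Split into bytes (most-significant first): A2 D8 47 92.
In big-endian order the high byte comes first in memory.
So the memory order matches the most-significant-first order: A2 D8 47 92.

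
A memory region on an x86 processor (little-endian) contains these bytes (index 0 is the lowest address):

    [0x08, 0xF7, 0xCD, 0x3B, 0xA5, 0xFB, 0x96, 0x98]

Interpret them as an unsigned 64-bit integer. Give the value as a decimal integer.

10995252227363174152

Little-endian stores the least-significant byte at the lowest address.
Reassemble most-significant byte first: 98 96 FB A5 3B CD F7 08 → 0x9896FBA53BCDF708.
0x9896FBA53BCDF708 = 10995252227363174152.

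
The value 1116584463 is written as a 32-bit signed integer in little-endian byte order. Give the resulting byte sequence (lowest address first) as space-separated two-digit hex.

1116584463 in hexadecimal, padded to 32 bits, is 0x428DBA0F.
Split into bytes (most-significant first): 42 8D BA 0F.
Little-endian: lowest address holds the least-significant byte.
So at ascending addresses the bytes are 0F BA 8D 42.

0F BA 8D 42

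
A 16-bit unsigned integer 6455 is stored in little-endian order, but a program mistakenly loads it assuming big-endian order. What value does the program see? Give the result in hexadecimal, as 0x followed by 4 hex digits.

6455 in 16-bit hexadecimal is 0x1937.
Stored little-endian, the bytes at ascending addresses are 37 19.
Read back as big-endian, the last byte is least significant, giving 0x3719.

0x3719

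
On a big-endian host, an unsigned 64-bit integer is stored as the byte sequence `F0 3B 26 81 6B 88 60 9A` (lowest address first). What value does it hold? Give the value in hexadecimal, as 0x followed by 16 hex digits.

Big-endian stores the most-significant byte at the lowest address.
The bytes are already most-significant first: 0xF03B26816B88609A.

0xF03B26816B88609A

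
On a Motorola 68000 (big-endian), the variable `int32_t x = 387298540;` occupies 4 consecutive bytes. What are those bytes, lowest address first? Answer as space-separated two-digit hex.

387298540 in hexadecimal, padded to 32 bits, is 0x1715B4EC.
Split into bytes (most-significant first): 17 15 B4 EC.
Big-endian stores the most-significant byte at the lowest address.
So the memory order matches the most-significant-first order: 17 15 B4 EC.

17 15 B4 EC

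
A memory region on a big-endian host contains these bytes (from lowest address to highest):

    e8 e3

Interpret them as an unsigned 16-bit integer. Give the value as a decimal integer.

59619

Big-endian: lowest address holds the most-significant byte.
The bytes are already most-significant first: 0xE8E3.
0xE8E3 = 59619.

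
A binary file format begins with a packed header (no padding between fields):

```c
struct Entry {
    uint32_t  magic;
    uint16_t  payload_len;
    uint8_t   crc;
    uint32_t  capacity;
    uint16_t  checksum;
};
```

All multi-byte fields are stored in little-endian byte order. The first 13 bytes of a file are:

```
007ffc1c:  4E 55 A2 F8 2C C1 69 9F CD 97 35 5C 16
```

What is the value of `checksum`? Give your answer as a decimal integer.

`checksum` follows `magic` (4 B), `payload_len` (2 B), `crc` (1 B), `capacity` (4 B), so it starts at offset 4 + 2 + 1 + 4 = 11 and occupies 2 bytes.
Bytes at offsets 11..12: 5C 16.
Little-endian stores the least-significant byte at the lowest address.
Reassemble most-significant byte first: 16 5C → 0x165C.
0x165C = 5724.

5724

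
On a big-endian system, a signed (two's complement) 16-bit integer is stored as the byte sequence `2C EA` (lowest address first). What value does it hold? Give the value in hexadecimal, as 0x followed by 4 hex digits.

Big-endian stores the most-significant byte at the lowest address.
The bytes are already most-significant first: 0x2CEA.

0x2CEA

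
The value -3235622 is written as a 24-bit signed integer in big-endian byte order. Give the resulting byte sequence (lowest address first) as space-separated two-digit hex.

Two's complement of -3235622 in 24 bits: 3235622 = 0x315F26; invert → 0xCEA0D9; add 1 → 0xCEA0DA.
Split into bytes (most-significant first): CE A0 DA.
Big-endian: lowest address holds the most-significant byte.
So the memory order matches the most-significant-first order: CE A0 DA.

CE A0 DA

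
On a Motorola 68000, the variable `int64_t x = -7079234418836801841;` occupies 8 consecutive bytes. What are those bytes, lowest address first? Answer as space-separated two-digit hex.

9D C1 81 CD AF 83 76 CF

Two's complement of -7079234418836801841 in 64 bits: 7079234418836801841 = 0x623E7E32507C8931; invert → 0x9DC181CDAF8376CE; add 1 → 0x9DC181CDAF8376CF.
Split into bytes (most-significant first): 9D C1 81 CD AF 83 76 CF.
In big-endian order the high byte comes first in memory.
So the memory order matches the most-significant-first order: 9D C1 81 CD AF 83 76 CF.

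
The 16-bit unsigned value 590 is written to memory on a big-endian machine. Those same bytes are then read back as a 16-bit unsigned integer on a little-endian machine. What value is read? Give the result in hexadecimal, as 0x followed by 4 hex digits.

0x4E02

590 in 16-bit hexadecimal is 0x024E.
Stored big-endian, the bytes at ascending addresses are 02 4E.
Read back as little-endian, the first byte is least significant, giving 0x4E02.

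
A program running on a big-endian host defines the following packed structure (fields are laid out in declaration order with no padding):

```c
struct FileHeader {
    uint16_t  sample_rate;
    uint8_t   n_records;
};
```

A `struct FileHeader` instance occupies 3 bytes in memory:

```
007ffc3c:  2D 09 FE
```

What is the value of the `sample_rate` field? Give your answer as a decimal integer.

11529

`sample_rate` is the first field, at byte offset 0, occupying 2 bytes.
Bytes at offsets 0..1: 2D 09.
Big-endian stores the most-significant byte at the lowest address.
The bytes are already most-significant first: 0x2D09.
0x2D09 = 11529.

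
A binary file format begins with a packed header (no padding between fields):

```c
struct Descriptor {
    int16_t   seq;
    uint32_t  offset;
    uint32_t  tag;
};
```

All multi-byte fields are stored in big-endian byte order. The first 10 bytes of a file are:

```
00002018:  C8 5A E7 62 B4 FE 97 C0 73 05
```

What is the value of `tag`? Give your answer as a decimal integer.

2545971973

`tag` follows `seq` (2 B), `offset` (4 B), so it starts at offset 2 + 4 = 6 and occupies 4 bytes.
Bytes at offsets 6..9: 97 C0 73 05.
Big-endian stores the most-significant byte at the lowest address.
The bytes are already most-significant first: 0x97C07305.
0x97C07305 = 2545971973.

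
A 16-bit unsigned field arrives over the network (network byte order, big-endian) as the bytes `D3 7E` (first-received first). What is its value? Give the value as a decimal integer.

54142

In big-endian order the high byte comes first in memory.
The bytes are already most-significant first: 0xD37E.
0xD37E = 54142.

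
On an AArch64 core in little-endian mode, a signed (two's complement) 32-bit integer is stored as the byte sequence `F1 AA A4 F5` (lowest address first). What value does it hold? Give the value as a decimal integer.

Little-endian stores the least-significant byte at the lowest address.
Reassemble most-significant byte first: F5 A4 AA F1 → 0xF5A4AAF1.
Top bit is set, so as a signed 32-bit value this is 0xF5A4AAF1 − 2^32 = -173757711.

-173757711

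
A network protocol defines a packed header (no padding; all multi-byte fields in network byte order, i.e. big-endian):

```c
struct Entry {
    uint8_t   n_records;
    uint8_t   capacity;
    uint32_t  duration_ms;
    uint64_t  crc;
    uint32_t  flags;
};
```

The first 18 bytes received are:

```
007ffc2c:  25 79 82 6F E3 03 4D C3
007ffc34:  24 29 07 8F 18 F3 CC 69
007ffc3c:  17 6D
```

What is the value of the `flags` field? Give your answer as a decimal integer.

3429439341

`flags` follows `n_records` (1 B), `capacity` (1 B), `duration_ms` (4 B), `crc` (8 B), so it starts at offset 1 + 1 + 4 + 8 = 14 and occupies 4 bytes.
Bytes at offsets 14..17: CC 69 17 6D.
In big-endian order the high byte comes first in memory.
The bytes are already most-significant first: 0xCC69176D.
0xCC69176D = 3429439341.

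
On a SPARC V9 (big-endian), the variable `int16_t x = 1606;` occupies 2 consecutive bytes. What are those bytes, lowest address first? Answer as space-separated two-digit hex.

1606 in hexadecimal, padded to 16 bits, is 0x0646.
Split into bytes (most-significant first): 06 46.
Big-endian: lowest address holds the most-significant byte.
So the memory order matches the most-significant-first order: 06 46.

06 46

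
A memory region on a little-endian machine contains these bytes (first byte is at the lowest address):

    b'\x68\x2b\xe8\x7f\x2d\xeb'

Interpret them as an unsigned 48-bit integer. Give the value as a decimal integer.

In little-endian order the low byte comes first in memory.
Reassemble most-significant byte first: EB 2D 7F E8 2B 68 → 0xEB2D7FE82B68.
0xEB2D7FE82B68 = 258580651977576.

258580651977576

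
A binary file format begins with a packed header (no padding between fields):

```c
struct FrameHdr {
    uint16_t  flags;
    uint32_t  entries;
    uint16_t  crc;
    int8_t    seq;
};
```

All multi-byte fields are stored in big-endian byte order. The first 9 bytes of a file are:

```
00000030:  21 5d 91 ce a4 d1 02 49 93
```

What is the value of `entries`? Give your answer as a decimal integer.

`entries` follows `flags` (2 bytes), so it starts at byte offset 2 and occupies 4 bytes.
Bytes at offsets 2..5: 91 CE A4 D1.
Big-endian stores the most-significant byte at the lowest address.
The bytes are already most-significant first: 0x91CEA4D1.
0x91CEA4D1 = 2446238929.

2446238929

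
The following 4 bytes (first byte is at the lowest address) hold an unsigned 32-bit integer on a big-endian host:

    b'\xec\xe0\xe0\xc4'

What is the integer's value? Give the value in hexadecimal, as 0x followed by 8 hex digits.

0xECE0E0C4

Big-endian stores the most-significant byte at the lowest address.
The bytes are already most-significant first: 0xECE0E0C4.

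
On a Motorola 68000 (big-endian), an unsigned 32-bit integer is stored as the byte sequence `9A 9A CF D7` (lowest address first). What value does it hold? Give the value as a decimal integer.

Big-endian: lowest address holds the most-significant byte.
The bytes are already most-significant first: 0x9A9ACFD7.
0x9A9ACFD7 = 2593837015.

2593837015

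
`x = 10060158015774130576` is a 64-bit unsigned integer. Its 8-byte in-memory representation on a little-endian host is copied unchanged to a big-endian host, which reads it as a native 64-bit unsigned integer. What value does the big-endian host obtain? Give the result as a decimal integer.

10376720231075454091

10060158015774130576 in 64-bit hexadecimal is 0x8B9CDC6A12840190.
Stored little-endian, the bytes at ascending addresses are 90 01 84 12 6A DC 9C 8B.
Read back as big-endian, the last byte is least significant, giving 0x900184126ADC9C8B.
0x900184126ADC9C8B = 10376720231075454091.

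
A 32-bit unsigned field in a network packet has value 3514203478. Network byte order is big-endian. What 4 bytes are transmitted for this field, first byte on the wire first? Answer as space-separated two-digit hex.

3514203478 in hexadecimal, padded to 32 bits, is 0xD1767D56.
Split into bytes (most-significant first): D1 76 7D 56.
In big-endian order the high byte comes first in memory.
So the memory order matches the most-significant-first order: D1 76 7D 56.

D1 76 7D 56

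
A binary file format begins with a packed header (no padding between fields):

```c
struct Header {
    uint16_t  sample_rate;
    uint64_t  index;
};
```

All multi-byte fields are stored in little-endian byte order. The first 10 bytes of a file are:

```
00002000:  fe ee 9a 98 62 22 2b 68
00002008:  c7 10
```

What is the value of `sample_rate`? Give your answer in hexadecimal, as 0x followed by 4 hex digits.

`sample_rate` is the first field, at byte offset 0, occupying 2 bytes.
Bytes at offsets 0..1: FE EE.
In little-endian order the low byte comes first in memory.
Reassemble most-significant byte first: EE FE → 0xEEFE.

0xEEFE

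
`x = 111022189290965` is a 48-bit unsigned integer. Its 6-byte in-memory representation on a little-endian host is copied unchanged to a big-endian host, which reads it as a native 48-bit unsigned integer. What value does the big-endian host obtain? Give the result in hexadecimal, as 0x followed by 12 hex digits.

111022189290965 in 48-bit hexadecimal is 0x64F95E27A5D5.
Stored little-endian, the bytes at ascending addresses are D5 A5 27 5E F9 64.
Read back as big-endian, the last byte is least significant, giving 0xD5A5275EF964.

0xD5A5275EF964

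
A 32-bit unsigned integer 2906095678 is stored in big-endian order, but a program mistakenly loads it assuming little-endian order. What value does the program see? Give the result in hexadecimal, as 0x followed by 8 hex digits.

0x3E8037AD

2906095678 in 32-bit hexadecimal is 0xAD37803E.
Stored big-endian, the bytes at ascending addresses are AD 37 80 3E.
Read back as little-endian, the first byte is least significant, giving 0x3E8037AD.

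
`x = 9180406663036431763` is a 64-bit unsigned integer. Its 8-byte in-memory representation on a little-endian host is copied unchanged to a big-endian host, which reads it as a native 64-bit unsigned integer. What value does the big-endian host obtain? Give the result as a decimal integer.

10623404773545305983

9180406663036431763 in 64-bit hexadecimal is 0x7F675B385BEA6D93.
Stored little-endian, the bytes at ascending addresses are 93 6D EA 5B 38 5B 67 7F.
Read back as big-endian, the last byte is least significant, giving 0x936DEA5B385B677F.
0x936DEA5B385B677F = 10623404773545305983.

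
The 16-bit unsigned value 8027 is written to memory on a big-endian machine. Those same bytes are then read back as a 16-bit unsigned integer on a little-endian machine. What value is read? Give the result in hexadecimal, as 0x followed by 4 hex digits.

8027 in 16-bit hexadecimal is 0x1F5B.
Stored big-endian, the bytes at ascending addresses are 1F 5B.
Read back as little-endian, the first byte is least significant, giving 0x5B1F.

0x5B1F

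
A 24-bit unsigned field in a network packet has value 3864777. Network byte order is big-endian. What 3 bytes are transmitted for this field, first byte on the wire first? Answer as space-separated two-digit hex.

3A F8 C9

3864777 in hexadecimal, padded to 24 bits, is 0x3AF8C9.
Split into bytes (most-significant first): 3A F8 C9.
In big-endian order the high byte comes first in memory.
So the memory order matches the most-significant-first order: 3A F8 C9.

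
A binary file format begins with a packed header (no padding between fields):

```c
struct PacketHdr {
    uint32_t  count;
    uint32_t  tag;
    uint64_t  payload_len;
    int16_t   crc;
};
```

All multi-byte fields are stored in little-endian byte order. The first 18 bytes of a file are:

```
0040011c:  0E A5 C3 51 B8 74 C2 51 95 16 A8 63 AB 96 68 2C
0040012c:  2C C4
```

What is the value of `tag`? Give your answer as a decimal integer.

`tag` follows `count` (4 bytes), so it starts at byte offset 4 and occupies 4 bytes.
Bytes at offsets 4..7: B8 74 C2 51.
Little-endian stores the least-significant byte at the lowest address.
Reassemble most-significant byte first: 51 C2 74 B8 → 0x51C274B8.
0x51C274B8 = 1371698360.

1371698360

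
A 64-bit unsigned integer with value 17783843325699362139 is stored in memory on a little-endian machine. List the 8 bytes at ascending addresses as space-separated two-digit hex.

5B 0D 83 29 48 E7 CC F6

17783843325699362139 in hexadecimal, padded to 64 bits, is 0xF6CCE74829830D5B.
Split into bytes (most-significant first): F6 CC E7 48 29 83 0D 5B.
Little-endian: lowest address holds the least-significant byte.
So at ascending addresses the bytes are 5B 0D 83 29 48 E7 CC F6.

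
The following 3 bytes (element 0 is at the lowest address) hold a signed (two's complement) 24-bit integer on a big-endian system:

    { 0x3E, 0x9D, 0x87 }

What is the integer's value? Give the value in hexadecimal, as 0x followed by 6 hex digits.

0x3E9D87

In big-endian order the high byte comes first in memory.
The bytes are already most-significant first: 0x3E9D87.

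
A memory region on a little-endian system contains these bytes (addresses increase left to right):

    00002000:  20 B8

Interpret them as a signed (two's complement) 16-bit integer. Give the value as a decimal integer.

-18400

In little-endian order the low byte comes first in memory.
Reassemble most-significant byte first: B8 20 → 0xB820.
Top bit is set, so as a signed 16-bit value this is 0xB820 − 2^16 = -18400.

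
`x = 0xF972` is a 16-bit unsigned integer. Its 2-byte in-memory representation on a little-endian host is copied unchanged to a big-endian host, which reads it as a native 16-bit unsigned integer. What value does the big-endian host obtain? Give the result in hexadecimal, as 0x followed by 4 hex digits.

Stored little-endian, the bytes at ascending addresses are 72 F9.
Read back as big-endian, the last byte is least significant, giving 0x72F9.

0x72F9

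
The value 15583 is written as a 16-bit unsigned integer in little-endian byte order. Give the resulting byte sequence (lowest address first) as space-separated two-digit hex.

15583 in hexadecimal, padded to 16 bits, is 0x3CDF.
Split into bytes (most-significant first): 3C DF.
Little-endian: lowest address holds the least-significant byte.
So at ascending addresses the bytes are DF 3C.

DF 3C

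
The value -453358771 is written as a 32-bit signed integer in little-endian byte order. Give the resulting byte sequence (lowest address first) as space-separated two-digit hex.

Two's complement of -453358771 in 32 bits: 453358771 = 0x1B05B4B3; invert → 0xE4FA4B4C; add 1 → 0xE4FA4B4D.
Split into bytes (most-significant first): E4 FA 4B 4D.
Little-endian stores the least-significant byte at the lowest address.
So at ascending addresses the bytes are 4D 4B FA E4.

4D 4B FA E4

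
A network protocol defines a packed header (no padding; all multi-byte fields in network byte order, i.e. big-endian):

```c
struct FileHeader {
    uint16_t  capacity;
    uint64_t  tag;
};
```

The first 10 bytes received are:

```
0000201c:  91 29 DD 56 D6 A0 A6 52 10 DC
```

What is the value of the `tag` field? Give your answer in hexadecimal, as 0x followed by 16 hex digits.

0xDD56D6A0A65210DC

`tag` follows `capacity` (2 bytes), so it starts at byte offset 2 and occupies 8 bytes.
Bytes at offsets 2..9: DD 56 D6 A0 A6 52 10 DC.
In big-endian order the high byte comes first in memory.
The bytes are already most-significant first: 0xDD56D6A0A65210DC.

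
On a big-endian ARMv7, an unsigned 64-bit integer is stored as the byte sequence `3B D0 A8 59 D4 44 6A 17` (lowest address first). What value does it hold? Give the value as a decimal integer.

4310129947160373783

In big-endian order the high byte comes first in memory.
The bytes are already most-significant first: 0x3BD0A859D4446A17.
0x3BD0A859D4446A17 = 4310129947160373783.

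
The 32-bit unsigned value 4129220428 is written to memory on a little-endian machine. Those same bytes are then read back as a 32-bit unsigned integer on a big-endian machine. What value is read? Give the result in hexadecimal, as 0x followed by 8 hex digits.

4129220428 in 32-bit hexadecimal is 0xF61EE74C.
Stored little-endian, the bytes at ascending addresses are 4C E7 1E F6.
Read back as big-endian, the last byte is least significant, giving 0x4CE71EF6.

0x4CE71EF6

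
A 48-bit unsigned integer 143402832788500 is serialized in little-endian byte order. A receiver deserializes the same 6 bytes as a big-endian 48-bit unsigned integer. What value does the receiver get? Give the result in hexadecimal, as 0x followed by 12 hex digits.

143402832788500 in 48-bit hexadecimal is 0x826C92E87C14.
Stored little-endian, the bytes at ascending addresses are 14 7C E8 92 6C 82.
Read back as big-endian, the last byte is least significant, giving 0x147CE8926C82.

0x147CE8926C82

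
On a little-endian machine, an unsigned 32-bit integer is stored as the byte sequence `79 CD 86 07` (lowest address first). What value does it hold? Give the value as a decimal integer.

126274937

Little-endian stores the least-significant byte at the lowest address.
Reassemble most-significant byte first: 07 86 CD 79 → 0x0786CD79.
0x0786CD79 = 126274937.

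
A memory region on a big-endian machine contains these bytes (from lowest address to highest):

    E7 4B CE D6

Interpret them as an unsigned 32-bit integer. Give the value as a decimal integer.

Big-endian: lowest address holds the most-significant byte.
The bytes are already most-significant first: 0xE74BCED6.
0xE74BCED6 = 3880505046.

3880505046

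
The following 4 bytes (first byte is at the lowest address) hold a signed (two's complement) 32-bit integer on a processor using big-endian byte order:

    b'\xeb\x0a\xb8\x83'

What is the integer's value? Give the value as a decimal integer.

Big-endian stores the most-significant byte at the lowest address.
The bytes are already most-significant first: 0xEB0AB883.
Top bit is set, so as a signed 32-bit value this is 0xEB0AB883 − 2^32 = -351618941.

-351618941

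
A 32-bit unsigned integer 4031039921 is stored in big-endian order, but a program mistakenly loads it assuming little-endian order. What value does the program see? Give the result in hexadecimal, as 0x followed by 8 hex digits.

4031039921 in 32-bit hexadecimal is 0xF044C9B1.
Stored big-endian, the bytes at ascending addresses are F0 44 C9 B1.
Read back as little-endian, the first byte is least significant, giving 0xB1C944F0.

0xB1C944F0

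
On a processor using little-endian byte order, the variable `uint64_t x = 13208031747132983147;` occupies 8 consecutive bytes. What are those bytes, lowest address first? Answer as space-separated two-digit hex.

13208031747132983147 in hexadecimal, padded to 64 bits, is 0xB74C5AE515F1876B.
Split into bytes (most-significant first): B7 4C 5A E5 15 F1 87 6B.
In little-endian order the low byte comes first in memory.
So at ascending addresses the bytes are 6B 87 F1 15 E5 5A 4C B7.

6B 87 F1 15 E5 5A 4C B7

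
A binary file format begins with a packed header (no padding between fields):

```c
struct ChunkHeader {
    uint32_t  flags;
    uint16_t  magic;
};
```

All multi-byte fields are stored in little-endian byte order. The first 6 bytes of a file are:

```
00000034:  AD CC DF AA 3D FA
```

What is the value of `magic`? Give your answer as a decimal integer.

64061

`magic` follows `flags` (4 bytes), so it starts at byte offset 4 and occupies 2 bytes.
Bytes at offsets 4..5: 3D FA.
In little-endian order the low byte comes first in memory.
Reassemble most-significant byte first: FA 3D → 0xFA3D.
0xFA3D = 64061.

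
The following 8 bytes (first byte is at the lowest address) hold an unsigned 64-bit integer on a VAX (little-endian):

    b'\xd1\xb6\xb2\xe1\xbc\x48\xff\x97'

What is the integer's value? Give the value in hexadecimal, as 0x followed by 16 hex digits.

0x97FF48BCE1B2B6D1

Little-endian: lowest address holds the least-significant byte.
Reassemble most-significant byte first: 97 FF 48 BC E1 B2 B6 D1 → 0x97FF48BCE1B2B6D1.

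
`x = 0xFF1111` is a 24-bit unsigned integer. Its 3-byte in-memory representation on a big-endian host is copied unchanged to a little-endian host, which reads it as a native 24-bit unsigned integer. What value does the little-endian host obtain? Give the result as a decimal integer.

1118719

Stored big-endian, the bytes at ascending addresses are FF 11 11.
Read back as little-endian, the first byte is least significant, giving 0x1111FF.
0x1111FF = 1118719.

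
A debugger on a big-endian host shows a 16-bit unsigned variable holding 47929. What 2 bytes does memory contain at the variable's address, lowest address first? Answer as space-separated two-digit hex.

BB 39

47929 in hexadecimal, padded to 16 bits, is 0xBB39.
Split into bytes (most-significant first): BB 39.
Big-endian stores the most-significant byte at the lowest address.
So the memory order matches the most-significant-first order: BB 39.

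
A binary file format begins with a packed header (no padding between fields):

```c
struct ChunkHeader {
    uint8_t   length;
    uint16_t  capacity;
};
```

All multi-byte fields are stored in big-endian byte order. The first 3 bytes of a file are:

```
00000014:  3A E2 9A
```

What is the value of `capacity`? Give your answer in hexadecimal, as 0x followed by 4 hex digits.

0xE29A

`capacity` follows `length` (1 byte), so it starts at byte offset 1 and occupies 2 bytes.
Bytes at offsets 1..2: E2 9A.
In big-endian order the high byte comes first in memory.
The bytes are already most-significant first: 0xE29A.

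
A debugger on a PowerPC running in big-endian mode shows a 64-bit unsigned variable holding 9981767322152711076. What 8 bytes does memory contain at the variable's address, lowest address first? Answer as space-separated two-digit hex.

9981767322152711076 in hexadecimal, padded to 64 bits, is 0x8A865C7E6B83B3A4.
Split into bytes (most-significant first): 8A 86 5C 7E 6B 83 B3 A4.
Big-endian stores the most-significant byte at the lowest address.
So the memory order matches the most-significant-first order: 8A 86 5C 7E 6B 83 B3 A4.

8A 86 5C 7E 6B 83 B3 A4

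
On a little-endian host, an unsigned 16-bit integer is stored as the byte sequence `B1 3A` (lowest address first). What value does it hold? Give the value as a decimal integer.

In little-endian order the low byte comes first in memory.
Reassemble most-significant byte first: 3A B1 → 0x3AB1.
0x3AB1 = 15025.

15025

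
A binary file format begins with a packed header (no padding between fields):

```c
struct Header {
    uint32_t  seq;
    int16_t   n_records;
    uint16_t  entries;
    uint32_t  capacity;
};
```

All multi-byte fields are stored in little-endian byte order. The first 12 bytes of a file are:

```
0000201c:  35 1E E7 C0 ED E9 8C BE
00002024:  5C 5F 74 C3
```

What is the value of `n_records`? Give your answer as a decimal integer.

-5651

`n_records` follows `seq` (4 bytes), so it starts at byte offset 4 and occupies 2 bytes.
Bytes at offsets 4..5: ED E9.
Little-endian: lowest address holds the least-significant byte.
Reassemble most-significant byte first: E9 ED → 0xE9ED.
Top bit is set, so as a signed 16-bit value this is 0xE9ED − 2^16 = -5651.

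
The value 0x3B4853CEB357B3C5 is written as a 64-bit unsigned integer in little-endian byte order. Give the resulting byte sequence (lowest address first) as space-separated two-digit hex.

Split into bytes (most-significant first): 3B 48 53 CE B3 57 B3 C5.
Little-endian: lowest address holds the least-significant byte.
So at ascending addresses the bytes are C5 B3 57 B3 CE 53 48 3B.

C5 B3 57 B3 CE 53 48 3B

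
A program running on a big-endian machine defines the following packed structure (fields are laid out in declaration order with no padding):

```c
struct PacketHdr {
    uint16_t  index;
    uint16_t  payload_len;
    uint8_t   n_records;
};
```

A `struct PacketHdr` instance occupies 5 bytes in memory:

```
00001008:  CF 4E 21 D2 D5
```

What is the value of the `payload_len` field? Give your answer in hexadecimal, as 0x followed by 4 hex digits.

0x21D2

`payload_len` follows `index` (2 bytes), so it starts at byte offset 2 and occupies 2 bytes.
Bytes at offsets 2..3: 21 D2.
Big-endian stores the most-significant byte at the lowest address.
The bytes are already most-significant first: 0x21D2.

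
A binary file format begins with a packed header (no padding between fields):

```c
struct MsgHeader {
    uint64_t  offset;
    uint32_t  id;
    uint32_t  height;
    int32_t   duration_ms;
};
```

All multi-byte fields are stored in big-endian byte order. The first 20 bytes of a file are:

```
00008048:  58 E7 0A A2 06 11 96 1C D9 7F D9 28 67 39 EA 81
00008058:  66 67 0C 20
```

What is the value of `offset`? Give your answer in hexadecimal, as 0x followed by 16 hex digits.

`offset` is the first field, at byte offset 0, occupying 8 bytes.
Bytes at offsets 0..7: 58 E7 0A A2 06 11 96 1C.
In big-endian order the high byte comes first in memory.
The bytes are already most-significant first: 0x58E70AA20611961C.

0x58E70AA20611961C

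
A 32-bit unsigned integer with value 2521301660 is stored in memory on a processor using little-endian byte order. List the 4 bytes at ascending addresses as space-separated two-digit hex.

9C 02 48 96

2521301660 in hexadecimal, padded to 32 bits, is 0x9648029C.
Split into bytes (most-significant first): 96 48 02 9C.
Little-endian: lowest address holds the least-significant byte.
So at ascending addresses the bytes are 9C 02 48 96.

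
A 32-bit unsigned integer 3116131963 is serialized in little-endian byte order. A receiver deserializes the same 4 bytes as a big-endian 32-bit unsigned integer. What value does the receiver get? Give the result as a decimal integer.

3116131963 in 32-bit hexadecimal is 0xB9BC667B.
Stored little-endian, the bytes at ascending addresses are 7B 66 BC B9.
Read back as big-endian, the last byte is least significant, giving 0x7B66BCB9.
0x7B66BCB9 = 2070330553.

2070330553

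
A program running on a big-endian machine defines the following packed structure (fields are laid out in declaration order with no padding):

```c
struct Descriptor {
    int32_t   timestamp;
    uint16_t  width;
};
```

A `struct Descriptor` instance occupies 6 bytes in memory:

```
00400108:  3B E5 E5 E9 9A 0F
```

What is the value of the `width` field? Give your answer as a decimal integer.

39439

`width` follows `timestamp` (4 bytes), so it starts at byte offset 4 and occupies 2 bytes.
Bytes at offsets 4..5: 9A 0F.
In big-endian order the high byte comes first in memory.
The bytes are already most-significant first: 0x9A0F.
0x9A0F = 39439.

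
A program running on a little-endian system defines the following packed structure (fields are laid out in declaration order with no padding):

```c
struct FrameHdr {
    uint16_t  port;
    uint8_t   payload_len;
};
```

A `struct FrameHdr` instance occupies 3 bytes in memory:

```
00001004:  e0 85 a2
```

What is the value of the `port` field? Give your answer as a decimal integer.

`port` is the first field, at byte offset 0, occupying 2 bytes.
Bytes at offsets 0..1: E0 85.
Little-endian stores the least-significant byte at the lowest address.
Reassemble most-significant byte first: 85 E0 → 0x85E0.
0x85E0 = 34272.

34272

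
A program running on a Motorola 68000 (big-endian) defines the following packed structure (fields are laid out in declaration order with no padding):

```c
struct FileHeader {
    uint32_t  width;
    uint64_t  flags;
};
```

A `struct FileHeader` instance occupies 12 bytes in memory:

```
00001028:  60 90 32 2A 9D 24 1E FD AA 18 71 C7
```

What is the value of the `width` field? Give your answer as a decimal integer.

`width` is the first field, at byte offset 0, occupying 4 bytes.
Bytes at offsets 0..3: 60 90 32 2A.
Big-endian: lowest address holds the most-significant byte.
The bytes are already most-significant first: 0x6090322A.
0x6090322A = 1620062762.

1620062762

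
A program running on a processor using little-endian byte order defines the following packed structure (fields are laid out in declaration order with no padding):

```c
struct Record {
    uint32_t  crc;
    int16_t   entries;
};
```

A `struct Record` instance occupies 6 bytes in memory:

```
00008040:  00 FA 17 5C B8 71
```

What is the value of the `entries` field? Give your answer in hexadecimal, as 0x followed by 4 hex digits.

0x71B8

`entries` follows `crc` (4 bytes), so it starts at byte offset 4 and occupies 2 bytes.
Bytes at offsets 4..5: B8 71.
Little-endian: lowest address holds the least-significant byte.
Reassemble most-significant byte first: 71 B8 → 0x71B8.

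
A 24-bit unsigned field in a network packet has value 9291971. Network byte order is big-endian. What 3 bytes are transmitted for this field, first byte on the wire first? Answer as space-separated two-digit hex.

8D C8 C3

9291971 in hexadecimal, padded to 24 bits, is 0x8DC8C3.
Split into bytes (most-significant first): 8D C8 C3.
Big-endian stores the most-significant byte at the lowest address.
So the memory order matches the most-significant-first order: 8D C8 C3.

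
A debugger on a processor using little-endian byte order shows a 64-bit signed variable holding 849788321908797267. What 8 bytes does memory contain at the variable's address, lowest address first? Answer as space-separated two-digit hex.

849788321908797267 in hexadecimal, padded to 64 bits, is 0x0BCB0DF9F5A62F53.
Split into bytes (most-significant first): 0B CB 0D F9 F5 A6 2F 53.
In little-endian order the low byte comes first in memory.
So at ascending addresses the bytes are 53 2F A6 F5 F9 0D CB 0B.

53 2F A6 F5 F9 0D CB 0B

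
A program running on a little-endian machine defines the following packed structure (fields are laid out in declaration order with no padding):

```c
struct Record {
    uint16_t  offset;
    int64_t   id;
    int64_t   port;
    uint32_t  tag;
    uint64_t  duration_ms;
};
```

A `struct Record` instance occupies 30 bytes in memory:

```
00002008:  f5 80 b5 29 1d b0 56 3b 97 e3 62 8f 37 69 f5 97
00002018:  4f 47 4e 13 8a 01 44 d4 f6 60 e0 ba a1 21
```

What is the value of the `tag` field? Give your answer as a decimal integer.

25826126

`tag` follows `offset` (2 B), `id` (8 B), `port` (8 B), so it starts at offset 2 + 8 + 8 = 18 and occupies 4 bytes.
Bytes at offsets 18..21: 4E 13 8A 01.
In little-endian order the low byte comes first in memory.
Reassemble most-significant byte first: 01 8A 13 4E → 0x018A134E.
0x018A134E = 25826126.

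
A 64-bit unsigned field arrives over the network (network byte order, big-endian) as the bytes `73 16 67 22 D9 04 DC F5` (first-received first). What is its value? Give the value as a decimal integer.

In big-endian order the high byte comes first in memory.
The bytes are already most-significant first: 0x73166722D904DCF5.
0x73166722D904DCF5 = 8292929163216870645.

8292929163216870645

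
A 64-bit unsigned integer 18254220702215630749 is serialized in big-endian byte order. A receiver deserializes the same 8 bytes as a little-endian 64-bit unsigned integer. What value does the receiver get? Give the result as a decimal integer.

18254220702215630749 in 64-bit hexadecimal is 0xFD5405037F24EF9D.
Stored big-endian, the bytes at ascending addresses are FD 54 05 03 7F 24 EF 9D.
Read back as little-endian, the first byte is least significant, giving 0x9DEF247F030554FD.
0x9DEF247F030554FD = 11380354911318660349.

11380354911318660349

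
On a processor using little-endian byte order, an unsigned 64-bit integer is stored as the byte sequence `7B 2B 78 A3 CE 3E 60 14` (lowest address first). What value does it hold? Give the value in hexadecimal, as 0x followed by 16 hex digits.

0x14603ECEA3782B7B

Little-endian: lowest address holds the least-significant byte.
Reassemble most-significant byte first: 14 60 3E CE A3 78 2B 7B → 0x14603ECEA3782B7B.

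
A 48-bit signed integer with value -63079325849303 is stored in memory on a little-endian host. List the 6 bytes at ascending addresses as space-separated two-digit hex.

Two's complement of -63079325849303 in 48 bits: 63079325849303 = 0x395ECCCF56D7; invert → 0xC6A13330A928; add 1 → 0xC6A13330A929.
Split into bytes (most-significant first): C6 A1 33 30 A9 29.
Little-endian: lowest address holds the least-significant byte.
So at ascending addresses the bytes are 29 A9 30 33 A1 C6.

29 A9 30 33 A1 C6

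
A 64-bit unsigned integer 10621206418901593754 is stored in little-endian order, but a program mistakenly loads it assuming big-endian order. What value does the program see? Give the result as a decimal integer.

11128037221823309459

10621206418901593754 in 64-bit hexadecimal is 0x93661AF6E4BA6E9A.
Stored little-endian, the bytes at ascending addresses are 9A 6E BA E4 F6 1A 66 93.
Read back as big-endian, the last byte is least significant, giving 0x9A6EBAE4F61A6693.
0x9A6EBAE4F61A6693 = 11128037221823309459.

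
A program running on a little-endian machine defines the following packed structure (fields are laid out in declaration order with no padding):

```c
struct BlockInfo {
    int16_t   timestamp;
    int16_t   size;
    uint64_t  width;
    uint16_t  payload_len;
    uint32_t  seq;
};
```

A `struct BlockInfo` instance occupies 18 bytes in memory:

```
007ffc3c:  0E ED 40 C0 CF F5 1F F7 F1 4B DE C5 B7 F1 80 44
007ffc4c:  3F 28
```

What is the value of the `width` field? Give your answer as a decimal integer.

14257916972906837455

`width` follows `timestamp` (2 B), `size` (2 B), so it starts at offset 2 + 2 = 4 and occupies 8 bytes.
Bytes at offsets 4..11: CF F5 1F F7 F1 4B DE C5.
In little-endian order the low byte comes first in memory.
Reassemble most-significant byte first: C5 DE 4B F1 F7 1F F5 CF → 0xC5DE4BF1F71FF5CF.
0xC5DE4BF1F71FF5CF = 14257916972906837455.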